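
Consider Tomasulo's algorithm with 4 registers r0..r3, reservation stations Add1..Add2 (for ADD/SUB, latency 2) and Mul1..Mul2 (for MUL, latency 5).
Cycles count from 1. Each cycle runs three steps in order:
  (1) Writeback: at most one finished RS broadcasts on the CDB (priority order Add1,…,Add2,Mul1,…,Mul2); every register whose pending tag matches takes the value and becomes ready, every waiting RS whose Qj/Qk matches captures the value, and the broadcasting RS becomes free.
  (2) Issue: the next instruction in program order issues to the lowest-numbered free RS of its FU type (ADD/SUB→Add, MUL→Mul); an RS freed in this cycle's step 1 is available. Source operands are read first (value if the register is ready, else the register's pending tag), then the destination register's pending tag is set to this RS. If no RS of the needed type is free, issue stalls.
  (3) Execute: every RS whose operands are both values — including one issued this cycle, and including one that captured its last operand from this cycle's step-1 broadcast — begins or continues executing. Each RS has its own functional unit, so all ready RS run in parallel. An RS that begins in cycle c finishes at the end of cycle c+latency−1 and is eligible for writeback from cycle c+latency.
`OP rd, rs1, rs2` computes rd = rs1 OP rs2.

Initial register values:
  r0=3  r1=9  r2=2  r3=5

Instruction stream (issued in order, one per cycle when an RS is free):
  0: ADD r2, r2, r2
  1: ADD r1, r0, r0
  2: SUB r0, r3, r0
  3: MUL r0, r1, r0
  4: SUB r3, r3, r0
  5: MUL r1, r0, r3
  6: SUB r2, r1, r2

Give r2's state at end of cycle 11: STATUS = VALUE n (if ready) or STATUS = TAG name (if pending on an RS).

STATUS = TAG Add2

  c1: issue ADD r2<-Add1  regs: r0:3,r1:9,r2:Add1,r3:5
  c2: issue ADD r1<-Add2  regs: r0:3,r1:Add2,r2:Add1,r3:5
  c3: CDB Add1=4; issue SUB r0<-Add1  regs: r0:Add1,r1:Add2,r2:4,r3:5
  c4: CDB Add2=6; issue MUL r0<-Mul1  regs: r0:Mul1,r1:6,r2:4,r3:5
  c5: CDB Add1=2; issue SUB r3<-Add1  regs: r0:Mul1,r1:6,r2:4,r3:Add1
  c6: issue MUL r1<-Mul2  regs: r0:Mul1,r1:Mul2,r2:4,r3:Add1
  c7: issue SUB r2<-Add2  regs: r0:Mul1,r1:Mul2,r2:Add2,r3:Add1
  c8: -  regs: r0:Mul1,r1:Mul2,r2:Add2,r3:Add1
  c9: -  regs: r0:Mul1,r1:Mul2,r2:Add2,r3:Add1
  c10: CDB Mul1=12  regs: r0:12,r1:Mul2,r2:Add2,r3:Add1
  c11: -  regs: r0:12,r1:Mul2,r2:Add2,r3:Add1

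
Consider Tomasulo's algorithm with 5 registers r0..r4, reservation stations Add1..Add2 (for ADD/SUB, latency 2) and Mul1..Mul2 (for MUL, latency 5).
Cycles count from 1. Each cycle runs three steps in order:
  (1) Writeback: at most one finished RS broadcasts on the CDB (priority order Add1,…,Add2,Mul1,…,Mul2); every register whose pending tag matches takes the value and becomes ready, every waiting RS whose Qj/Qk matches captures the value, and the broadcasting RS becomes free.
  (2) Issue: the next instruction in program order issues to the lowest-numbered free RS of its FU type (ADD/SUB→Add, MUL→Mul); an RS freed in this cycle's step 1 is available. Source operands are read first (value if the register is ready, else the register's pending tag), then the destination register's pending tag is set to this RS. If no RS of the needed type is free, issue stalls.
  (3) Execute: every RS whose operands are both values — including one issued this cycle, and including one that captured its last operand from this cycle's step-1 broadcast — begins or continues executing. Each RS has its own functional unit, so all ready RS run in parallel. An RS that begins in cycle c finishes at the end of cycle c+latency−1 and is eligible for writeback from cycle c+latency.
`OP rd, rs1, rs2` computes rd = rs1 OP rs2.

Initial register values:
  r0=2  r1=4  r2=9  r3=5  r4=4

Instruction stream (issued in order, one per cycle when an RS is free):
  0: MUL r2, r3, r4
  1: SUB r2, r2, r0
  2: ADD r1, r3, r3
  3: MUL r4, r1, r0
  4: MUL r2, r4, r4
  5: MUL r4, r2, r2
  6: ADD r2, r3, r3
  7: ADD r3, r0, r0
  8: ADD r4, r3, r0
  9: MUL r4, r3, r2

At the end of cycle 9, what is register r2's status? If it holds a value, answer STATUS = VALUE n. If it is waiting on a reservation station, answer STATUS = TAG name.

c1: issue MUL r2<-Mul1 | r0:2,r1:4,r2:Mul1,r3:5,r4:4
c2: issue SUB r2<-Add1 | r0:2,r1:4,r2:Add1,r3:5,r4:4
c3: issue ADD r1<-Add2 | r0:2,r1:Add2,r2:Add1,r3:5,r4:4
c4: issue MUL r4<-Mul2 | r0:2,r1:Add2,r2:Add1,r3:5,r4:Mul2
c5: CDB Add2=10; stall | r0:2,r1:10,r2:Add1,r3:5,r4:Mul2
c6: CDB Mul1=20; issue MUL r2<-Mul1 | r0:2,r1:10,r2:Mul1,r3:5,r4:Mul2
c7: stall | r0:2,r1:10,r2:Mul1,r3:5,r4:Mul2
c8: CDB Add1=18; stall | r0:2,r1:10,r2:Mul1,r3:5,r4:Mul2
c9: stall | r0:2,r1:10,r2:Mul1,r3:5,r4:Mul2

STATUS = TAG Mul1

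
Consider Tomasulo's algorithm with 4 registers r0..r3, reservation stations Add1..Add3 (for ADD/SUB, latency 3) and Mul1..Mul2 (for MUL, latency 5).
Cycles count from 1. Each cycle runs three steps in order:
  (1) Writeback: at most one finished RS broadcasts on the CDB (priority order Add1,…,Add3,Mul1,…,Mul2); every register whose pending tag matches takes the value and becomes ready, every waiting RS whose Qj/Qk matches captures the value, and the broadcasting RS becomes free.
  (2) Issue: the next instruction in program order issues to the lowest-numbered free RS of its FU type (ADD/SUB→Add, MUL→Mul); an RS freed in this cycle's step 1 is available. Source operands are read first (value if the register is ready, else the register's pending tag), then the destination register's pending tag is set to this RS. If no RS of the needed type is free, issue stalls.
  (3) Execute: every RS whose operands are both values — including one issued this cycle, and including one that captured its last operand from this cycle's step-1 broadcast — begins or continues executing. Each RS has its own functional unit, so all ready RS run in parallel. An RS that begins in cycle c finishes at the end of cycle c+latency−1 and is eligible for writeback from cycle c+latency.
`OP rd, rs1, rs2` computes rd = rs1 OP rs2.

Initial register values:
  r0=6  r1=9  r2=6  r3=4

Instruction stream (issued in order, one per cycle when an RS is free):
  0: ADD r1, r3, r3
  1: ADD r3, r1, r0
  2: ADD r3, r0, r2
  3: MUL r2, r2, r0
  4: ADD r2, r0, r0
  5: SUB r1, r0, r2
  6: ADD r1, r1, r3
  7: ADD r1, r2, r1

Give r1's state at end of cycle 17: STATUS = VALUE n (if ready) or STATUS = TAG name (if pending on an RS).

c1: issue ADD r1<-Add1 | r0:6,r1:Add1,r2:6,r3:4
c2: issue ADD r3<-Add2 | r0:6,r1:Add1,r2:6,r3:Add2
c3: issue ADD r3<-Add3 | r0:6,r1:Add1,r2:6,r3:Add3
c4: CDB Add1=8; issue MUL r2<-Mul1 | r0:6,r1:8,r2:Mul1,r3:Add3
c5: issue ADD r2<-Add1 | r0:6,r1:8,r2:Add1,r3:Add3
c6: CDB Add3=12; issue SUB r1<-Add3 | r0:6,r1:Add3,r2:Add1,r3:12
c7: CDB Add2=14; issue ADD r1<-Add2 | r0:6,r1:Add2,r2:Add1,r3:12
c8: CDB Add1=12; issue ADD r1<-Add1 | r0:6,r1:Add1,r2:12,r3:12
c9: CDB Mul1=36 | r0:6,r1:Add1,r2:12,r3:12
c10: - | r0:6,r1:Add1,r2:12,r3:12
c11: CDB Add3=-6 | r0:6,r1:Add1,r2:12,r3:12
c12: - | r0:6,r1:Add1,r2:12,r3:12
c13: - | r0:6,r1:Add1,r2:12,r3:12
c14: CDB Add2=6 | r0:6,r1:Add1,r2:12,r3:12
c15: - | r0:6,r1:Add1,r2:12,r3:12
c16: - | r0:6,r1:Add1,r2:12,r3:12
c17: CDB Add1=18 | r0:6,r1:18,r2:12,r3:12

STATUS = VALUE 18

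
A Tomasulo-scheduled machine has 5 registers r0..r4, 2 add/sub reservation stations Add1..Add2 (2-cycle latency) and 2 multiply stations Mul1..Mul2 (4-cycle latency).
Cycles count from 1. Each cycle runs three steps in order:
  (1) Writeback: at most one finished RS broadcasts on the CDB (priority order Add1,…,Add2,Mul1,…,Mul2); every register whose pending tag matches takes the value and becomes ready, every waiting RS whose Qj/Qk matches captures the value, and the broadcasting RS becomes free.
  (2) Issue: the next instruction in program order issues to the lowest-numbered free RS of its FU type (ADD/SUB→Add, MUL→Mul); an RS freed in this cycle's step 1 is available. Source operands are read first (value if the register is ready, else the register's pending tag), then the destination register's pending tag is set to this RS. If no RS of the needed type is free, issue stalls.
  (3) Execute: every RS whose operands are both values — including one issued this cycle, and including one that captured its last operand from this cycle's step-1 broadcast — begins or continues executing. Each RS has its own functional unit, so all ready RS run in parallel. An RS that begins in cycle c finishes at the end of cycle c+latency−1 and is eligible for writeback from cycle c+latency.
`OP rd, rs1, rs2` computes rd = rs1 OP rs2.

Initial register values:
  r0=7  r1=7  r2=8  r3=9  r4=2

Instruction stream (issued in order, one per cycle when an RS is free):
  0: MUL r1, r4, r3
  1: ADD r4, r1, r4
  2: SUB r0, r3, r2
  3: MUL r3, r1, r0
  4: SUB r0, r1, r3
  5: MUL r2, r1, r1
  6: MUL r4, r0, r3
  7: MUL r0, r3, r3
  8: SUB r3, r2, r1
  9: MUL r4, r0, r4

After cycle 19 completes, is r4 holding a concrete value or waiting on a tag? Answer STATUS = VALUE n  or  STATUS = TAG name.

cycle 1: issue MUL r1<-Mul1 // r0:7,r1:Mul1,r2:8,r3:9,r4:2
cycle 2: issue ADD r4<-Add1 // r0:7,r1:Mul1,r2:8,r3:9,r4:Add1
cycle 3: issue SUB r0<-Add2 // r0:Add2,r1:Mul1,r2:8,r3:9,r4:Add1
cycle 4: issue MUL r3<-Mul2 // r0:Add2,r1:Mul1,r2:8,r3:Mul2,r4:Add1
cycle 5: CDB Add2=1; issue SUB r0<-Add2 // r0:Add2,r1:Mul1,r2:8,r3:Mul2,r4:Add1
cycle 6: CDB Mul1=18; issue MUL r2<-Mul1 // r0:Add2,r1:18,r2:Mul1,r3:Mul2,r4:Add1
cycle 7: stall // r0:Add2,r1:18,r2:Mul1,r3:Mul2,r4:Add1
cycle 8: CDB Add1=20; stall // r0:Add2,r1:18,r2:Mul1,r3:Mul2,r4:20
cycle 9: stall // r0:Add2,r1:18,r2:Mul1,r3:Mul2,r4:20
cycle 10: CDB Mul1=324; issue MUL r4<-Mul1 // r0:Add2,r1:18,r2:324,r3:Mul2,r4:Mul1
cycle 11: CDB Mul2=18; issue MUL r0<-Mul2 // r0:Mul2,r1:18,r2:324,r3:18,r4:Mul1
cycle 12: issue SUB r3<-Add1 // r0:Mul2,r1:18,r2:324,r3:Add1,r4:Mul1
cycle 13: CDB Add2=0; stall // r0:Mul2,r1:18,r2:324,r3:Add1,r4:Mul1
cycle 14: CDB Add1=306; stall // r0:Mul2,r1:18,r2:324,r3:306,r4:Mul1
cycle 15: CDB Mul2=324; issue MUL r4<-Mul2 // r0:324,r1:18,r2:324,r3:306,r4:Mul2
cycle 16: - // r0:324,r1:18,r2:324,r3:306,r4:Mul2
cycle 17: CDB Mul1=0 // r0:324,r1:18,r2:324,r3:306,r4:Mul2
cycle 18: - // r0:324,r1:18,r2:324,r3:306,r4:Mul2
cycle 19: - // r0:324,r1:18,r2:324,r3:306,r4:Mul2

STATUS = TAG Mul2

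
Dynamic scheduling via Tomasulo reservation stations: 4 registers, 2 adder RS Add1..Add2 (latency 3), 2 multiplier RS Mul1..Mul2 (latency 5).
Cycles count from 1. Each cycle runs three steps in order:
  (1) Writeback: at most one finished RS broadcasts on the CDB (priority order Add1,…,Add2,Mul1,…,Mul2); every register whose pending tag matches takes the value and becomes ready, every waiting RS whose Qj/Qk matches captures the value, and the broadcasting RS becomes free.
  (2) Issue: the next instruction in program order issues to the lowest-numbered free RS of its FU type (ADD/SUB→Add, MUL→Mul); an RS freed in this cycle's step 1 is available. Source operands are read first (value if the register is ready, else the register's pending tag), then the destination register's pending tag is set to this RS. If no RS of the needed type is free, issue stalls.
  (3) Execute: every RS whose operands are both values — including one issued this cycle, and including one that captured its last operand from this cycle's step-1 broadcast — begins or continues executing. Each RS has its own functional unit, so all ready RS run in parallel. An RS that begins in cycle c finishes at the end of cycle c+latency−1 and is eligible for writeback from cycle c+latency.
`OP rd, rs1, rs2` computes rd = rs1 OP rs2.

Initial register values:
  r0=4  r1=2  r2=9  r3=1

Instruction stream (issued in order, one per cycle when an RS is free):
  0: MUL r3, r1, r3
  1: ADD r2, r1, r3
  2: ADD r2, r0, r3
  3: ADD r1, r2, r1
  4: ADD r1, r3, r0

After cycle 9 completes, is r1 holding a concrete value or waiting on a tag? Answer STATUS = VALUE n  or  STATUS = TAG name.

STATUS = TAG Add1

  c1: issue MUL r3<-Mul1  regs: r0:4,r1:2,r2:9,r3:Mul1
  c2: issue ADD r2<-Add1  regs: r0:4,r1:2,r2:Add1,r3:Mul1
  c3: issue ADD r2<-Add2  regs: r0:4,r1:2,r2:Add2,r3:Mul1
  c4: stall  regs: r0:4,r1:2,r2:Add2,r3:Mul1
  c5: stall  regs: r0:4,r1:2,r2:Add2,r3:Mul1
  c6: CDB Mul1=2; stall  regs: r0:4,r1:2,r2:Add2,r3:2
  c7: stall  regs: r0:4,r1:2,r2:Add2,r3:2
  c8: stall  regs: r0:4,r1:2,r2:Add2,r3:2
  c9: CDB Add1=4; issue ADD r1<-Add1  regs: r0:4,r1:Add1,r2:Add2,r3:2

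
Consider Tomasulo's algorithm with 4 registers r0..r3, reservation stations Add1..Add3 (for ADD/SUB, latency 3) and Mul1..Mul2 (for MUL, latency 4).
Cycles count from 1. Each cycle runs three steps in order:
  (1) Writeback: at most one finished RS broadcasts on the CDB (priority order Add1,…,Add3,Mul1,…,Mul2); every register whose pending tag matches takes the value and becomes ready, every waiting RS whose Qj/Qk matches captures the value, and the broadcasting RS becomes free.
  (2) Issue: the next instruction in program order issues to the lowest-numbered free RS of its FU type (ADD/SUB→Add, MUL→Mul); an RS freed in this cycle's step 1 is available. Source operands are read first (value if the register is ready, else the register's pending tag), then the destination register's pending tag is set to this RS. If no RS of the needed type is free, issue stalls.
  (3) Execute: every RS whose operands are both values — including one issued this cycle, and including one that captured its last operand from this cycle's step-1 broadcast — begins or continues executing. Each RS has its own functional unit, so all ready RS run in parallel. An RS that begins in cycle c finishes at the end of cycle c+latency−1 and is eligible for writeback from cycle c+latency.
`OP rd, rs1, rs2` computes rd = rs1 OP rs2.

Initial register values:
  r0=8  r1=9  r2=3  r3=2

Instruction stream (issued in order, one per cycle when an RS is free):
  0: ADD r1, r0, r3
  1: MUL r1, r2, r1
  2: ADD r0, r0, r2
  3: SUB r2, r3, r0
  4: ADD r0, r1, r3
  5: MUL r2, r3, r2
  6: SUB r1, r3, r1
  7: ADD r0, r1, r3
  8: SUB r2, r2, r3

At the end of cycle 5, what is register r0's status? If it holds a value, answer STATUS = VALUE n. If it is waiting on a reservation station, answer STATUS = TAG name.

STATUS = TAG Add3

  c1: issue ADD r1<-Add1  regs: r0:8,r1:Add1,r2:3,r3:2
  c2: issue MUL r1<-Mul1  regs: r0:8,r1:Mul1,r2:3,r3:2
  c3: issue ADD r0<-Add2  regs: r0:Add2,r1:Mul1,r2:3,r3:2
  c4: CDB Add1=10; issue SUB r2<-Add1  regs: r0:Add2,r1:Mul1,r2:Add1,r3:2
  c5: issue ADD r0<-Add3  regs: r0:Add3,r1:Mul1,r2:Add1,r3:2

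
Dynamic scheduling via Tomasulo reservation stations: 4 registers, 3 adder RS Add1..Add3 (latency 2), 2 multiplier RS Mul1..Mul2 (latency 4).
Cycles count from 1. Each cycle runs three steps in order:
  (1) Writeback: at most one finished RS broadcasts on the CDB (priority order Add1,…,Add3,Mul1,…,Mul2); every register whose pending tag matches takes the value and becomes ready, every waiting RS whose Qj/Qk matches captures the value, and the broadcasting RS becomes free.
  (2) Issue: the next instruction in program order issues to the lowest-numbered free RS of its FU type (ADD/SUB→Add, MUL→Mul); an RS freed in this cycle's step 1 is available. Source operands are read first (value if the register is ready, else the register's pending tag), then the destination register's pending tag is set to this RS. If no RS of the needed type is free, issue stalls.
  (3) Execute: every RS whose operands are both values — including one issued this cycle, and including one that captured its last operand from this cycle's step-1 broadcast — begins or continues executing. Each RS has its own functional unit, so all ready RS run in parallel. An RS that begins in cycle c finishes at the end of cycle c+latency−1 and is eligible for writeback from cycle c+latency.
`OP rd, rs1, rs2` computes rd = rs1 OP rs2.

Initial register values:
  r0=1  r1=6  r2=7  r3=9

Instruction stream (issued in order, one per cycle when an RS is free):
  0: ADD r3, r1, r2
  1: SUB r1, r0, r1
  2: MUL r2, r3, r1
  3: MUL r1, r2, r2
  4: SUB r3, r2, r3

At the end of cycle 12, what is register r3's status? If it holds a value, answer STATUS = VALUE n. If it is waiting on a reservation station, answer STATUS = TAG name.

STATUS = VALUE -78

c1: issue ADD r3<-Add1 | r0:1,r1:6,r2:7,r3:Add1
c2: issue SUB r1<-Add2 | r0:1,r1:Add2,r2:7,r3:Add1
c3: CDB Add1=13; issue MUL r2<-Mul1 | r0:1,r1:Add2,r2:Mul1,r3:13
c4: CDB Add2=-5; issue MUL r1<-Mul2 | r0:1,r1:Mul2,r2:Mul1,r3:13
c5: issue SUB r3<-Add1 | r0:1,r1:Mul2,r2:Mul1,r3:Add1
c6: - | r0:1,r1:Mul2,r2:Mul1,r3:Add1
c7: - | r0:1,r1:Mul2,r2:Mul1,r3:Add1
c8: CDB Mul1=-65 | r0:1,r1:Mul2,r2:-65,r3:Add1
c9: - | r0:1,r1:Mul2,r2:-65,r3:Add1
c10: CDB Add1=-78 | r0:1,r1:Mul2,r2:-65,r3:-78
c11: - | r0:1,r1:Mul2,r2:-65,r3:-78
c12: CDB Mul2=4225 | r0:1,r1:4225,r2:-65,r3:-78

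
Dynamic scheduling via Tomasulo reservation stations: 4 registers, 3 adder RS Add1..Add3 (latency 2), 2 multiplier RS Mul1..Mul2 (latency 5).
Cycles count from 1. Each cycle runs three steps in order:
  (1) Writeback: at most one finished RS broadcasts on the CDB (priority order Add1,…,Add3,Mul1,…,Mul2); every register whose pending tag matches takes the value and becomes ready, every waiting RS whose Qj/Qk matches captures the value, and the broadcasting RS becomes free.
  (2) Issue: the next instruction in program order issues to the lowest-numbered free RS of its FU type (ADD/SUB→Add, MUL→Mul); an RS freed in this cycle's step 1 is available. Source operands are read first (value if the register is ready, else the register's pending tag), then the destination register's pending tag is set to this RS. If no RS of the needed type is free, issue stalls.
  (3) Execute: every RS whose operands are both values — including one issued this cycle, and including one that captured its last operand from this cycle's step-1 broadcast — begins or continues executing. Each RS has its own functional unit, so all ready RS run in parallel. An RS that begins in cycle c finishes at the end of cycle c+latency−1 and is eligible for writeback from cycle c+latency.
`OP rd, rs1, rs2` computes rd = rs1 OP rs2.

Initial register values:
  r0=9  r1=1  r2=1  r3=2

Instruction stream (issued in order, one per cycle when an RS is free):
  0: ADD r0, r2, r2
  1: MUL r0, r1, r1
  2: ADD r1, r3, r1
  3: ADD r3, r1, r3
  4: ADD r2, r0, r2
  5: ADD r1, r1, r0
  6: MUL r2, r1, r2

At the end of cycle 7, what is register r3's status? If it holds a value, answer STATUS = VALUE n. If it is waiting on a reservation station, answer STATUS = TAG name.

cycle 1: issue ADD r0<-Add1 // r0:Add1,r1:1,r2:1,r3:2
cycle 2: issue MUL r0<-Mul1 // r0:Mul1,r1:1,r2:1,r3:2
cycle 3: CDB Add1=2; issue ADD r1<-Add1 // r0:Mul1,r1:Add1,r2:1,r3:2
cycle 4: issue ADD r3<-Add2 // r0:Mul1,r1:Add1,r2:1,r3:Add2
cycle 5: CDB Add1=3; issue ADD r2<-Add1 // r0:Mul1,r1:3,r2:Add1,r3:Add2
cycle 6: issue ADD r1<-Add3 // r0:Mul1,r1:Add3,r2:Add1,r3:Add2
cycle 7: CDB Add2=5; issue MUL r2<-Mul2 // r0:Mul1,r1:Add3,r2:Mul2,r3:5

STATUS = VALUE 5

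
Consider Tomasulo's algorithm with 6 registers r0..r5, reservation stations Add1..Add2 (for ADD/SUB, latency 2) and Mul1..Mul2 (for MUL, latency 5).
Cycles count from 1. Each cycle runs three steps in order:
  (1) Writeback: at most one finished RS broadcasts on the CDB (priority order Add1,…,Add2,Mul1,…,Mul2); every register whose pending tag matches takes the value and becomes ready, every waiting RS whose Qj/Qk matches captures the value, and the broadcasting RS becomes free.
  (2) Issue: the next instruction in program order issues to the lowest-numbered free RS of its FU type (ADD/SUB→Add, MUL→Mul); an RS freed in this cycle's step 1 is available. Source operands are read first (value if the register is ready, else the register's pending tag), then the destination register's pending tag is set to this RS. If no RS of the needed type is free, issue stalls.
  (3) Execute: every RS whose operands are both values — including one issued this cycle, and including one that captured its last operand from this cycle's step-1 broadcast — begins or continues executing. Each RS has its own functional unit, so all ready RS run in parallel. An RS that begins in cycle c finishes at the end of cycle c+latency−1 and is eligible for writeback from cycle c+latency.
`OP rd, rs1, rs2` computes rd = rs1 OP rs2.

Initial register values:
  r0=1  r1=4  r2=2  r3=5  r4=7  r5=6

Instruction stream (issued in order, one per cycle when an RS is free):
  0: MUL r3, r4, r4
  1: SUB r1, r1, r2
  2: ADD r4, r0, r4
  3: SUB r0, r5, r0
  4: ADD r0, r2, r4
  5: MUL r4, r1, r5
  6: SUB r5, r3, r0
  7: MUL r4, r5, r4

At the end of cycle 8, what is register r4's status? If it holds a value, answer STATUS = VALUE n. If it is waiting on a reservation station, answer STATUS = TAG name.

cycle 1: issue MUL r3<-Mul1 // r0:1,r1:4,r2:2,r3:Mul1,r4:7,r5:6
cycle 2: issue SUB r1<-Add1 // r0:1,r1:Add1,r2:2,r3:Mul1,r4:7,r5:6
cycle 3: issue ADD r4<-Add2 // r0:1,r1:Add1,r2:2,r3:Mul1,r4:Add2,r5:6
cycle 4: CDB Add1=2; issue SUB r0<-Add1 // r0:Add1,r1:2,r2:2,r3:Mul1,r4:Add2,r5:6
cycle 5: CDB Add2=8; issue ADD r0<-Add2 // r0:Add2,r1:2,r2:2,r3:Mul1,r4:8,r5:6
cycle 6: CDB Add1=5; issue MUL r4<-Mul2 // r0:Add2,r1:2,r2:2,r3:Mul1,r4:Mul2,r5:6
cycle 7: CDB Add2=10; issue SUB r5<-Add1 // r0:10,r1:2,r2:2,r3:Mul1,r4:Mul2,r5:Add1
cycle 8: CDB Mul1=49; issue MUL r4<-Mul1 // r0:10,r1:2,r2:2,r3:49,r4:Mul1,r5:Add1

STATUS = TAG Mul1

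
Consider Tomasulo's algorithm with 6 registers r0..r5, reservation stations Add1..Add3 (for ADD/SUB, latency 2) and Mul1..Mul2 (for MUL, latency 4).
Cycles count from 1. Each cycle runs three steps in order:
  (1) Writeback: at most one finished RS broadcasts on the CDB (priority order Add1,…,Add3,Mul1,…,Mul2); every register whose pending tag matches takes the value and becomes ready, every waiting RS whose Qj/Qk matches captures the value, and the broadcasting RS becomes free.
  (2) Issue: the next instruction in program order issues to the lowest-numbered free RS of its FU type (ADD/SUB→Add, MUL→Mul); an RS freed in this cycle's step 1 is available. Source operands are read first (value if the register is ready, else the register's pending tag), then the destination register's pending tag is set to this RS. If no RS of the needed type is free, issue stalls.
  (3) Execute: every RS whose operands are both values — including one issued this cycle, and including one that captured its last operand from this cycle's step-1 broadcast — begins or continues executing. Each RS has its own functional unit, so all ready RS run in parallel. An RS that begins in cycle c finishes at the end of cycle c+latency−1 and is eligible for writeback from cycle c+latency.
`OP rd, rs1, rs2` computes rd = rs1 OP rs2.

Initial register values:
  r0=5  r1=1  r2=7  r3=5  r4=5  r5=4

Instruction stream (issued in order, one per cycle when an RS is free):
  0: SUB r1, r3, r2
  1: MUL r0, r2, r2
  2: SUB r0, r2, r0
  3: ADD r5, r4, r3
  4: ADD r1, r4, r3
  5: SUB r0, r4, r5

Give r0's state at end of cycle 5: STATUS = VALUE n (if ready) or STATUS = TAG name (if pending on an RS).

c1: issue SUB r1<-Add1 | r0:5,r1:Add1,r2:7,r3:5,r4:5,r5:4
c2: issue MUL r0<-Mul1 | r0:Mul1,r1:Add1,r2:7,r3:5,r4:5,r5:4
c3: CDB Add1=-2; issue SUB r0<-Add1 | r0:Add1,r1:-2,r2:7,r3:5,r4:5,r5:4
c4: issue ADD r5<-Add2 | r0:Add1,r1:-2,r2:7,r3:5,r4:5,r5:Add2
c5: issue ADD r1<-Add3 | r0:Add1,r1:Add3,r2:7,r3:5,r4:5,r5:Add2

STATUS = TAG Add1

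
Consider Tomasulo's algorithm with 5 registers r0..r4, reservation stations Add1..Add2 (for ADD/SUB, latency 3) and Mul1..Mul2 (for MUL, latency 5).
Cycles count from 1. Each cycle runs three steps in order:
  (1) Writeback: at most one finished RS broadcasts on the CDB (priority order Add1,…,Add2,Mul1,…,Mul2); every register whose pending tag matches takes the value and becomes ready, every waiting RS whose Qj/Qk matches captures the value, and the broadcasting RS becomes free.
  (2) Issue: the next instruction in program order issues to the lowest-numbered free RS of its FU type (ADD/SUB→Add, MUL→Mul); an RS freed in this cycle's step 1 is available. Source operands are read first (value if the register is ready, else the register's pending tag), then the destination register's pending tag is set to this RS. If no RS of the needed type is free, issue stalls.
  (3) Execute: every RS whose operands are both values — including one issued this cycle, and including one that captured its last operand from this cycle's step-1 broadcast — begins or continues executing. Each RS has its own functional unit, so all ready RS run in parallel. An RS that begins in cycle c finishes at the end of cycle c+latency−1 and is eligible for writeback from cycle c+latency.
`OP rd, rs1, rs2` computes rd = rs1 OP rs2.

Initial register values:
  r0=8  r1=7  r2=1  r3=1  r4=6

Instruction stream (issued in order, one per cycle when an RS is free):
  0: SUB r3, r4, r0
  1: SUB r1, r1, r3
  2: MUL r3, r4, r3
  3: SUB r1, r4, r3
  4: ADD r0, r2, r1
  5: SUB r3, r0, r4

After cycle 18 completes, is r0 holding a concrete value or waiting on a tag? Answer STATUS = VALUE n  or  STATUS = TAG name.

STATUS = VALUE 19

c1: issue SUB r3<-Add1 | r0:8,r1:7,r2:1,r3:Add1,r4:6
c2: issue SUB r1<-Add2 | r0:8,r1:Add2,r2:1,r3:Add1,r4:6
c3: issue MUL r3<-Mul1 | r0:8,r1:Add2,r2:1,r3:Mul1,r4:6
c4: CDB Add1=-2; issue SUB r1<-Add1 | r0:8,r1:Add1,r2:1,r3:Mul1,r4:6
c5: stall | r0:8,r1:Add1,r2:1,r3:Mul1,r4:6
c6: stall | r0:8,r1:Add1,r2:1,r3:Mul1,r4:6
c7: CDB Add2=9; issue ADD r0<-Add2 | r0:Add2,r1:Add1,r2:1,r3:Mul1,r4:6
c8: stall | r0:Add2,r1:Add1,r2:1,r3:Mul1,r4:6
c9: CDB Mul1=-12; stall | r0:Add2,r1:Add1,r2:1,r3:-12,r4:6
c10: stall | r0:Add2,r1:Add1,r2:1,r3:-12,r4:6
c11: stall | r0:Add2,r1:Add1,r2:1,r3:-12,r4:6
c12: CDB Add1=18; issue SUB r3<-Add1 | r0:Add2,r1:18,r2:1,r3:Add1,r4:6
c13: - | r0:Add2,r1:18,r2:1,r3:Add1,r4:6
c14: - | r0:Add2,r1:18,r2:1,r3:Add1,r4:6
c15: CDB Add2=19 | r0:19,r1:18,r2:1,r3:Add1,r4:6
c16: - | r0:19,r1:18,r2:1,r3:Add1,r4:6
c17: - | r0:19,r1:18,r2:1,r3:Add1,r4:6
c18: CDB Add1=13 | r0:19,r1:18,r2:1,r3:13,r4:6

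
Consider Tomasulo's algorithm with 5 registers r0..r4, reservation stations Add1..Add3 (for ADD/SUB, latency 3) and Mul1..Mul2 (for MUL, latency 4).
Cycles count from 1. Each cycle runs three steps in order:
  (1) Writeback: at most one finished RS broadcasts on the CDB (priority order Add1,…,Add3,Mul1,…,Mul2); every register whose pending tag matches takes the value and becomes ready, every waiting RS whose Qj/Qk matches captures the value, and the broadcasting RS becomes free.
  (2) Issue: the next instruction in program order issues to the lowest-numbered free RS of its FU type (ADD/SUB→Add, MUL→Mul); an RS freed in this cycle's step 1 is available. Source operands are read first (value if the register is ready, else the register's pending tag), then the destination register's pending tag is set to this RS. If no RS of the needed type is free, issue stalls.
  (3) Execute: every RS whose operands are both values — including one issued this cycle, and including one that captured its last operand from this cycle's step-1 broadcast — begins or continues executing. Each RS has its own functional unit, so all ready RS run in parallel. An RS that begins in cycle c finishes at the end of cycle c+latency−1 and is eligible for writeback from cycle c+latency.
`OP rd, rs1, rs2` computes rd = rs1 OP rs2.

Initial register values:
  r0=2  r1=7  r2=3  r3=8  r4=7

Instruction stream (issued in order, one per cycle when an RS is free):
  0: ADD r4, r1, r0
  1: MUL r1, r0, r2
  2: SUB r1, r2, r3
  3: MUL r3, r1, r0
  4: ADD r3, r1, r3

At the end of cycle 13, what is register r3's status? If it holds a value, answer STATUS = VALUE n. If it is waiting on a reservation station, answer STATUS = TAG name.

c1: issue ADD r4<-Add1 | r0:2,r1:7,r2:3,r3:8,r4:Add1
c2: issue MUL r1<-Mul1 | r0:2,r1:Mul1,r2:3,r3:8,r4:Add1
c3: issue SUB r1<-Add2 | r0:2,r1:Add2,r2:3,r3:8,r4:Add1
c4: CDB Add1=9; issue MUL r3<-Mul2 | r0:2,r1:Add2,r2:3,r3:Mul2,r4:9
c5: issue ADD r3<-Add1 | r0:2,r1:Add2,r2:3,r3:Add1,r4:9
c6: CDB Add2=-5 | r0:2,r1:-5,r2:3,r3:Add1,r4:9
c7: CDB Mul1=6 | r0:2,r1:-5,r2:3,r3:Add1,r4:9
c8: - | r0:2,r1:-5,r2:3,r3:Add1,r4:9
c9: - | r0:2,r1:-5,r2:3,r3:Add1,r4:9
c10: CDB Mul2=-10 | r0:2,r1:-5,r2:3,r3:Add1,r4:9
c11: - | r0:2,r1:-5,r2:3,r3:Add1,r4:9
c12: - | r0:2,r1:-5,r2:3,r3:Add1,r4:9
c13: CDB Add1=-15 | r0:2,r1:-5,r2:3,r3:-15,r4:9

STATUS = VALUE -15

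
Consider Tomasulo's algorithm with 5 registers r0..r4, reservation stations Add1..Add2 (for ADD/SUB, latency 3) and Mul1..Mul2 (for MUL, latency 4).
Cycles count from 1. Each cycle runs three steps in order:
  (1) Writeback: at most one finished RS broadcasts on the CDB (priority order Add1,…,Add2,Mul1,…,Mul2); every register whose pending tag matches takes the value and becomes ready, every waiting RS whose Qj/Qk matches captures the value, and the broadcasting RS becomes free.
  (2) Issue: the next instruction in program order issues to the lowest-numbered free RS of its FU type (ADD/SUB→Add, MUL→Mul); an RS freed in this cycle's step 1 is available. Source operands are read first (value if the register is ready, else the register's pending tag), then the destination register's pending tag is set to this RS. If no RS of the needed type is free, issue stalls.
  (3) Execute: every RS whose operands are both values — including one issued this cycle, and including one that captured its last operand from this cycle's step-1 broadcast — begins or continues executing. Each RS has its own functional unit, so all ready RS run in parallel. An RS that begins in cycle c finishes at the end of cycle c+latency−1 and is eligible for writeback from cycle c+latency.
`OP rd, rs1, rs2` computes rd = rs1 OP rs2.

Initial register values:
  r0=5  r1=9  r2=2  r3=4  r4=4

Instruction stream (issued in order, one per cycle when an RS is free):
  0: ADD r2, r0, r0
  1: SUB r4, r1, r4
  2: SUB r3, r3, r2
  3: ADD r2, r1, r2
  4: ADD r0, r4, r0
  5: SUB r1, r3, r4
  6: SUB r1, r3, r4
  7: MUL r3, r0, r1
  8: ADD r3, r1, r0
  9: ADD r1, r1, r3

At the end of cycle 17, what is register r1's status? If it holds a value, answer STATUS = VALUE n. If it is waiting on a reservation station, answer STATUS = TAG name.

cycle 1: issue ADD r2<-Add1 // r0:5,r1:9,r2:Add1,r3:4,r4:4
cycle 2: issue SUB r4<-Add2 // r0:5,r1:9,r2:Add1,r3:4,r4:Add2
cycle 3: stall // r0:5,r1:9,r2:Add1,r3:4,r4:Add2
cycle 4: CDB Add1=10; issue SUB r3<-Add1 // r0:5,r1:9,r2:10,r3:Add1,r4:Add2
cycle 5: CDB Add2=5; issue ADD r2<-Add2 // r0:5,r1:9,r2:Add2,r3:Add1,r4:5
cycle 6: stall // r0:5,r1:9,r2:Add2,r3:Add1,r4:5
cycle 7: CDB Add1=-6; issue ADD r0<-Add1 // r0:Add1,r1:9,r2:Add2,r3:-6,r4:5
cycle 8: CDB Add2=19; issue SUB r1<-Add2 // r0:Add1,r1:Add2,r2:19,r3:-6,r4:5
cycle 9: stall // r0:Add1,r1:Add2,r2:19,r3:-6,r4:5
cycle 10: CDB Add1=10; issue SUB r1<-Add1 // r0:10,r1:Add1,r2:19,r3:-6,r4:5
cycle 11: CDB Add2=-11; issue MUL r3<-Mul1 // r0:10,r1:Add1,r2:19,r3:Mul1,r4:5
cycle 12: issue ADD r3<-Add2 // r0:10,r1:Add1,r2:19,r3:Add2,r4:5
cycle 13: CDB Add1=-11; issue ADD r1<-Add1 // r0:10,r1:Add1,r2:19,r3:Add2,r4:5
cycle 14: - // r0:10,r1:Add1,r2:19,r3:Add2,r4:5
cycle 15: - // r0:10,r1:Add1,r2:19,r3:Add2,r4:5
cycle 16: CDB Add2=-1 // r0:10,r1:Add1,r2:19,r3:-1,r4:5
cycle 17: CDB Mul1=-110 // r0:10,r1:Add1,r2:19,r3:-1,r4:5

STATUS = TAG Add1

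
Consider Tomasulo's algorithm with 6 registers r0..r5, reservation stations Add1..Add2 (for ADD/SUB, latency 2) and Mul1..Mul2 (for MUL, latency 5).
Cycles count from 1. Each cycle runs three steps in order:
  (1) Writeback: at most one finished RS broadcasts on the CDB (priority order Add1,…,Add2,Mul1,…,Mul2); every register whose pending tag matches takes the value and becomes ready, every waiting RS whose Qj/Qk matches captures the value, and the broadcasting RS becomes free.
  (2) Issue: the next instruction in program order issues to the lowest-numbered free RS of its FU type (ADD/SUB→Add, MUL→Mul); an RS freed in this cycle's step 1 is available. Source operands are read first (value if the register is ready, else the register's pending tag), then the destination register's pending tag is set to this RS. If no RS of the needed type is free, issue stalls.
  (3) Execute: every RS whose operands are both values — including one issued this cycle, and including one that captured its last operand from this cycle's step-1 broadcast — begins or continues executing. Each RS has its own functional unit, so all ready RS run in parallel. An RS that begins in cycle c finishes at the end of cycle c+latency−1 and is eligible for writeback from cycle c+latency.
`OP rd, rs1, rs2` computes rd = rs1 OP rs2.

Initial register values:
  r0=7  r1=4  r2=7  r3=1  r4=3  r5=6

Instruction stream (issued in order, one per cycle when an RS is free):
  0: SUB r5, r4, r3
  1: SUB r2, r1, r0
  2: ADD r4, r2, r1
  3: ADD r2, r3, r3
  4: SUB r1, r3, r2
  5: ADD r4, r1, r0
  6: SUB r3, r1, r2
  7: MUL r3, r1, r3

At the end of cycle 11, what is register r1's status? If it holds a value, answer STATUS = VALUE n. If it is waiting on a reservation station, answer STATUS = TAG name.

STATUS = VALUE -1

  c1: issue SUB r5<-Add1  regs: r0:7,r1:4,r2:7,r3:1,r4:3,r5:Add1
  c2: issue SUB r2<-Add2  regs: r0:7,r1:4,r2:Add2,r3:1,r4:3,r5:Add1
  c3: CDB Add1=2; issue ADD r4<-Add1  regs: r0:7,r1:4,r2:Add2,r3:1,r4:Add1,r5:2
  c4: CDB Add2=-3; issue ADD r2<-Add2  regs: r0:7,r1:4,r2:Add2,r3:1,r4:Add1,r5:2
  c5: stall  regs: r0:7,r1:4,r2:Add2,r3:1,r4:Add1,r5:2
  c6: CDB Add1=1; issue SUB r1<-Add1  regs: r0:7,r1:Add1,r2:Add2,r3:1,r4:1,r5:2
  c7: CDB Add2=2; issue ADD r4<-Add2  regs: r0:7,r1:Add1,r2:2,r3:1,r4:Add2,r5:2
  c8: stall  regs: r0:7,r1:Add1,r2:2,r3:1,r4:Add2,r5:2
  c9: CDB Add1=-1; issue SUB r3<-Add1  regs: r0:7,r1:-1,r2:2,r3:Add1,r4:Add2,r5:2
  c10: issue MUL r3<-Mul1  regs: r0:7,r1:-1,r2:2,r3:Mul1,r4:Add2,r5:2
  c11: CDB Add1=-3  regs: r0:7,r1:-1,r2:2,r3:Mul1,r4:Add2,r5:2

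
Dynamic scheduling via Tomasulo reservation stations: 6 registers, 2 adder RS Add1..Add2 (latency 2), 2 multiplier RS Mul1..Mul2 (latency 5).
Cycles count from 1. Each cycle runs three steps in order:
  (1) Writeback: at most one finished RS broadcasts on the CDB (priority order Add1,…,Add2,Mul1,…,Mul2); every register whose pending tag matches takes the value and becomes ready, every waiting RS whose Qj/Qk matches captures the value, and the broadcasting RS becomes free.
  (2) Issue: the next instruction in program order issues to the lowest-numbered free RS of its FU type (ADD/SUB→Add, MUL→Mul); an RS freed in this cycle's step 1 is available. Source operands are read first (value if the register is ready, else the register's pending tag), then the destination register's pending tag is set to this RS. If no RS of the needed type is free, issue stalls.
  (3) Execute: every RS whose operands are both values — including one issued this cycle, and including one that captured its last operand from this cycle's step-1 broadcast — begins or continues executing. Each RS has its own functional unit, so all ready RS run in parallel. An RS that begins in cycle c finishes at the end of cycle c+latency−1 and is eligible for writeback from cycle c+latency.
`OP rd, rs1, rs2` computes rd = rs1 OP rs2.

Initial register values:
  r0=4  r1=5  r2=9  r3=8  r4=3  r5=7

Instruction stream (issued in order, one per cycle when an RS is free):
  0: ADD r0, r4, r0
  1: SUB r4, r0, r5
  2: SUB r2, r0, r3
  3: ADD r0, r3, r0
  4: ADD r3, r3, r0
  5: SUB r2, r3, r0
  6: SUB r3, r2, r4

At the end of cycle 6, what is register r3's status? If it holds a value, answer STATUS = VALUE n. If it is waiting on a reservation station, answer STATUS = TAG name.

cycle 1: issue ADD r0<-Add1 // r0:Add1,r1:5,r2:9,r3:8,r4:3,r5:7
cycle 2: issue SUB r4<-Add2 // r0:Add1,r1:5,r2:9,r3:8,r4:Add2,r5:7
cycle 3: CDB Add1=7; issue SUB r2<-Add1 // r0:7,r1:5,r2:Add1,r3:8,r4:Add2,r5:7
cycle 4: stall // r0:7,r1:5,r2:Add1,r3:8,r4:Add2,r5:7
cycle 5: CDB Add1=-1; issue ADD r0<-Add1 // r0:Add1,r1:5,r2:-1,r3:8,r4:Add2,r5:7
cycle 6: CDB Add2=0; issue ADD r3<-Add2 // r0:Add1,r1:5,r2:-1,r3:Add2,r4:0,r5:7

STATUS = TAG Add2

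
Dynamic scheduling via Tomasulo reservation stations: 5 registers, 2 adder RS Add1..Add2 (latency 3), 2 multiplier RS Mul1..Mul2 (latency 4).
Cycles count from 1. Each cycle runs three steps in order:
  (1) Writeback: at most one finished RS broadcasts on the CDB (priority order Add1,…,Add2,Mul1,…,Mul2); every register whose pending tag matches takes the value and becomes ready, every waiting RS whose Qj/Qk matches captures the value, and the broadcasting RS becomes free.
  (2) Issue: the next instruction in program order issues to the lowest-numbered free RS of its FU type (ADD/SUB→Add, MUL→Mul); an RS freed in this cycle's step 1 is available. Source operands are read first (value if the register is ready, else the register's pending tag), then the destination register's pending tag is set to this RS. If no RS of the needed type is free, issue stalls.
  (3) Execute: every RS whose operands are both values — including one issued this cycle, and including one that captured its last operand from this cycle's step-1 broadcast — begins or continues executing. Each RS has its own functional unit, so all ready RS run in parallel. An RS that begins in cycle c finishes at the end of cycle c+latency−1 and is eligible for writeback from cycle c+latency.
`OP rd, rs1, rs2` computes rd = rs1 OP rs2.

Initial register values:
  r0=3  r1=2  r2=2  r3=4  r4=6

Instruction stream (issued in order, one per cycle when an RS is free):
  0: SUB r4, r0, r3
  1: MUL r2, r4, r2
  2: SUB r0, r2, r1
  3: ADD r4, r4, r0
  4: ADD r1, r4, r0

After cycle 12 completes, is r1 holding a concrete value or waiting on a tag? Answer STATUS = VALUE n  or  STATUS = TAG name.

STATUS = TAG Add2

cycle 1: issue SUB r4<-Add1 // r0:3,r1:2,r2:2,r3:4,r4:Add1
cycle 2: issue MUL r2<-Mul1 // r0:3,r1:2,r2:Mul1,r3:4,r4:Add1
cycle 3: issue SUB r0<-Add2 // r0:Add2,r1:2,r2:Mul1,r3:4,r4:Add1
cycle 4: CDB Add1=-1; issue ADD r4<-Add1 // r0:Add2,r1:2,r2:Mul1,r3:4,r4:Add1
cycle 5: stall // r0:Add2,r1:2,r2:Mul1,r3:4,r4:Add1
cycle 6: stall // r0:Add2,r1:2,r2:Mul1,r3:4,r4:Add1
cycle 7: stall // r0:Add2,r1:2,r2:Mul1,r3:4,r4:Add1
cycle 8: CDB Mul1=-2; stall // r0:Add2,r1:2,r2:-2,r3:4,r4:Add1
cycle 9: stall // r0:Add2,r1:2,r2:-2,r3:4,r4:Add1
cycle 10: stall // r0:Add2,r1:2,r2:-2,r3:4,r4:Add1
cycle 11: CDB Add2=-4; issue ADD r1<-Add2 // r0:-4,r1:Add2,r2:-2,r3:4,r4:Add1
cycle 12: - // r0:-4,r1:Add2,r2:-2,r3:4,r4:Add1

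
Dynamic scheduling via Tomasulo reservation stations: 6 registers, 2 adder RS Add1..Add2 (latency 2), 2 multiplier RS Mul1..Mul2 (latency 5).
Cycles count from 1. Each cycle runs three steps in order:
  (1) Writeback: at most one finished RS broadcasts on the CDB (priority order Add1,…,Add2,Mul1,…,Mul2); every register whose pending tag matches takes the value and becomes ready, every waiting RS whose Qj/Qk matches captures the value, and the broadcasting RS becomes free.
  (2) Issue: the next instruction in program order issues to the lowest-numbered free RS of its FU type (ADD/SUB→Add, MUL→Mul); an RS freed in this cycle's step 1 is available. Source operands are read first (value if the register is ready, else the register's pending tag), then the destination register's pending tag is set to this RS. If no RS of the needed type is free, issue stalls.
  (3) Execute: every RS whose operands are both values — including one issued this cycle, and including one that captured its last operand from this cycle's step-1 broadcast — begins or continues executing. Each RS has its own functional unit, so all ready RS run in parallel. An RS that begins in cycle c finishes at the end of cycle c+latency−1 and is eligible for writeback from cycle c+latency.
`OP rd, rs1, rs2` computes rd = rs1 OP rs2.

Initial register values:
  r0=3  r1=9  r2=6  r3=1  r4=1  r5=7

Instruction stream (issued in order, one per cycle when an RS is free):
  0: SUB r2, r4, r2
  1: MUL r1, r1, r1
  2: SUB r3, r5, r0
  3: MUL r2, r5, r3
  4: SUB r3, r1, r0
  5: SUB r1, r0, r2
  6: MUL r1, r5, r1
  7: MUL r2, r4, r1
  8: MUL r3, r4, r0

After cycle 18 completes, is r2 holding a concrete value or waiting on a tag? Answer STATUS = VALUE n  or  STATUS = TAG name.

c1: issue SUB r2<-Add1 | r0:3,r1:9,r2:Add1,r3:1,r4:1,r5:7
c2: issue MUL r1<-Mul1 | r0:3,r1:Mul1,r2:Add1,r3:1,r4:1,r5:7
c3: CDB Add1=-5; issue SUB r3<-Add1 | r0:3,r1:Mul1,r2:-5,r3:Add1,r4:1,r5:7
c4: issue MUL r2<-Mul2 | r0:3,r1:Mul1,r2:Mul2,r3:Add1,r4:1,r5:7
c5: CDB Add1=4; issue SUB r3<-Add1 | r0:3,r1:Mul1,r2:Mul2,r3:Add1,r4:1,r5:7
c6: issue SUB r1<-Add2 | r0:3,r1:Add2,r2:Mul2,r3:Add1,r4:1,r5:7
c7: CDB Mul1=81; issue MUL r1<-Mul1 | r0:3,r1:Mul1,r2:Mul2,r3:Add1,r4:1,r5:7
c8: stall | r0:3,r1:Mul1,r2:Mul2,r3:Add1,r4:1,r5:7
c9: CDB Add1=78; stall | r0:3,r1:Mul1,r2:Mul2,r3:78,r4:1,r5:7
c10: CDB Mul2=28; issue MUL r2<-Mul2 | r0:3,r1:Mul1,r2:Mul2,r3:78,r4:1,r5:7
c11: stall | r0:3,r1:Mul1,r2:Mul2,r3:78,r4:1,r5:7
c12: CDB Add2=-25; stall | r0:3,r1:Mul1,r2:Mul2,r3:78,r4:1,r5:7
c13: stall | r0:3,r1:Mul1,r2:Mul2,r3:78,r4:1,r5:7
c14: stall | r0:3,r1:Mul1,r2:Mul2,r3:78,r4:1,r5:7
c15: stall | r0:3,r1:Mul1,r2:Mul2,r3:78,r4:1,r5:7
c16: stall | r0:3,r1:Mul1,r2:Mul2,r3:78,r4:1,r5:7
c17: CDB Mul1=-175; issue MUL r3<-Mul1 | r0:3,r1:-175,r2:Mul2,r3:Mul1,r4:1,r5:7
c18: - | r0:3,r1:-175,r2:Mul2,r3:Mul1,r4:1,r5:7

STATUS = TAG Mul2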